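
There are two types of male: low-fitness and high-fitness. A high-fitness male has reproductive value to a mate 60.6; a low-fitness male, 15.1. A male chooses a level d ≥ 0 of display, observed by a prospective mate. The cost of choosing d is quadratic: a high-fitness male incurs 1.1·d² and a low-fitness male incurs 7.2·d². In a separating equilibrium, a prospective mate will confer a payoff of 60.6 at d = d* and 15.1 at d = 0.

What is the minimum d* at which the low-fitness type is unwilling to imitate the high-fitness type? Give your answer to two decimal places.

The low-fitness type at d = 0 receives 15.1; imitating at d* yields 60.6 − 7.2·d*².
Indifference: 15.1 = 60.6 − 7.2·d*², so d*² = (60.6 − 15.1) / 7.2 ≈ 6.3194.
d* = √6.3194 ≈ 2.51.

2.51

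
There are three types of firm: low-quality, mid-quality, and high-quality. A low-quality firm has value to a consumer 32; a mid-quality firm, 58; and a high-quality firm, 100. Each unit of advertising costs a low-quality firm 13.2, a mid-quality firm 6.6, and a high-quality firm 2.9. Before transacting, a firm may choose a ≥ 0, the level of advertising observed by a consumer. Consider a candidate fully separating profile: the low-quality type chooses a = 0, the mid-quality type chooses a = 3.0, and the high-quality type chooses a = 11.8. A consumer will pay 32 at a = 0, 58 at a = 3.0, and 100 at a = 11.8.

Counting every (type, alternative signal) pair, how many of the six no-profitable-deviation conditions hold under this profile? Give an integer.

6

High-quality (own payoff 100 − 2.9×11.8 = 65.78): to a=0 gives 32 → no gain ✓; to a=3.0 gives 58 − 2.9×3.0 = 49.3 → no gain ✓.
Low-quality (own payoff 32): to a=3.0 gives 58 − 13.2×3.0 = 18.4 → no gain ✓; to a=11.8 gives 100 − 13.2×11.8 = -55.76 → no gain ✓.
Mid-quality (own payoff 58 − 6.6×3.0 = 38.2): to a=0 gives 32 → no gain ✓; to a=11.8 gives 100 − 6.6×11.8 = 22.12 → no gain ✓.
6 of the 6 constraints hold; this profile is a separating equilibrium.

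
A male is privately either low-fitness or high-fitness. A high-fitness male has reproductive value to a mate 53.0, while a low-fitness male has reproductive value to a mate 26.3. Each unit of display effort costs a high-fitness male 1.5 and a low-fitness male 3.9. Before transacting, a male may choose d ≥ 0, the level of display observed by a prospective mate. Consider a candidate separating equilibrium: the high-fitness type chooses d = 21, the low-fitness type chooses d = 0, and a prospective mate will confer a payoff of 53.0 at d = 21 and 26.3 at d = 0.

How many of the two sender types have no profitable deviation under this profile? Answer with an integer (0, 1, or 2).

High-fitness type: signal → 53.0 − 1.5 × 21 = 21.5; deviate to 0 → 26.3. IC fails (21.5 < 26.3).
Low-fitness type: stay at 0 → 26.3; mimic → 53.0 − 3.9 × 21 = -28.9. IC holds (26.3 ≥ -28.9).
1 of 2 constraints hold, so this profile is not an equilibrium.

1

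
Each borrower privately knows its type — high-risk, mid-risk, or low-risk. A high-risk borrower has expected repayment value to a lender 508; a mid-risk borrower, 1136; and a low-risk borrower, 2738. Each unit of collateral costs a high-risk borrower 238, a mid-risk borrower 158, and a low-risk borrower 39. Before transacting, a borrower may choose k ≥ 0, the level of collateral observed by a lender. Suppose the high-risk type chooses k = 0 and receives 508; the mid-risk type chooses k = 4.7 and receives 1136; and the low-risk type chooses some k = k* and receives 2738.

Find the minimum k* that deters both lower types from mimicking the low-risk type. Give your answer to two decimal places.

High-risk type (on-path payoff 508) won't mimic when 508 ≥ 2738 − 238·k*, i.e. k* ≥ 9.37.
Mid-risk type (on-path payoff 1136 − 158×4.7 = 393.4) won't mimic when 393.4 ≥ 2738 − 158·k*, i.e. k* ≥ 14.84.
Both must hold, so k* = max(9.37, 14.84) = 14.84. The mid-risk type's constraint binds.

14.84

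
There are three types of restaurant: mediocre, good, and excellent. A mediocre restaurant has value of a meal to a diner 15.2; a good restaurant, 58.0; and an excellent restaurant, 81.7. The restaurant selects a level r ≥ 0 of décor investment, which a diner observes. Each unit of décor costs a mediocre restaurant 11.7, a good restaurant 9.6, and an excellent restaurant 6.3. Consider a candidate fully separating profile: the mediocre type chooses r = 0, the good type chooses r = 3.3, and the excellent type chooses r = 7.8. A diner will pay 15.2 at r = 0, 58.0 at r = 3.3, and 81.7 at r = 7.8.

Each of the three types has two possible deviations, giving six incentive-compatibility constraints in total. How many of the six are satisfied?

4

Excellent (own payoff 81.7 − 6.3×7.8 = 32.56): to r=0 gives 15.2 → no gain ✓; to r=3.3 gives 58.0 − 6.3×3.3 = 37.21 → profitable ✗.
Good (own payoff 58.0 − 9.6×3.3 = 26.32): to r=0 gives 15.2 → no gain ✓; to r=7.8 gives 81.7 − 9.6×7.8 = 6.82 → no gain ✓.
Mediocre (own payoff 15.2): to r=3.3 gives 58.0 − 11.7×3.3 = 19.39 → profitable ✗; to r=7.8 gives 81.7 − 11.7×7.8 = -9.56 → no gain ✓.
4 of the 6 constraints hold; not an equilibrium.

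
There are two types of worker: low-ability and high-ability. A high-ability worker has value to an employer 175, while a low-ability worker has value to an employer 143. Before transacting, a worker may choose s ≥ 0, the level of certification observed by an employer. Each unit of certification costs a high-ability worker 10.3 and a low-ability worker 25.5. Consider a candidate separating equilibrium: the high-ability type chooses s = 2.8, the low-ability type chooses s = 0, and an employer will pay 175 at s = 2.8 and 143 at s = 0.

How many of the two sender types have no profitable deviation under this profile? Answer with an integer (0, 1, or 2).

Low-ability type: stay at 0 → 143; mimic → 175 − 25.5 × 2.8 = 103.6. IC holds (143 ≥ 103.6).
High-ability type: signal → 175 − 10.3 × 2.8 = 146.16; deviate to 0 → 143. IC holds (146.16 ≥ 143).
2 of 2 constraints hold, so this is a separating equilibrium.

2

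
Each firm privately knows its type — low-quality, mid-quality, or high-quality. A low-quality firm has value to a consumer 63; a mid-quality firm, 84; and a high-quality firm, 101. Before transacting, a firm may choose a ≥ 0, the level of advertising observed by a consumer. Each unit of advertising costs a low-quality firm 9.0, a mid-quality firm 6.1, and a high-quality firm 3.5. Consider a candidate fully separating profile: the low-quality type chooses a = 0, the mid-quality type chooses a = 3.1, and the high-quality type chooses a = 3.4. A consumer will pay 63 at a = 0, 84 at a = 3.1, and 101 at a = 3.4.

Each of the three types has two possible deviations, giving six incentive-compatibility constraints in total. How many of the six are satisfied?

High-quality (own payoff 101 − 3.5×3.4 = 89.1): to a=0 gives 63 → no gain ✓; to a=3.1 gives 84 − 3.5×3.1 = 73.15 → no gain ✓.
Low-quality (own payoff 63): to a=3.1 gives 84 − 9.0×3.1 = 56.1 → no gain ✓; to a=3.4 gives 101 − 9.0×3.4 = 70.4 → profitable ✗.
Mid-quality (own payoff 84 − 6.1×3.1 = 65.09): to a=0 gives 63 → no gain ✓; to a=3.4 gives 101 − 6.1×3.4 = 80.26 → profitable ✗.
4 of the 6 constraints hold; not an equilibrium.

4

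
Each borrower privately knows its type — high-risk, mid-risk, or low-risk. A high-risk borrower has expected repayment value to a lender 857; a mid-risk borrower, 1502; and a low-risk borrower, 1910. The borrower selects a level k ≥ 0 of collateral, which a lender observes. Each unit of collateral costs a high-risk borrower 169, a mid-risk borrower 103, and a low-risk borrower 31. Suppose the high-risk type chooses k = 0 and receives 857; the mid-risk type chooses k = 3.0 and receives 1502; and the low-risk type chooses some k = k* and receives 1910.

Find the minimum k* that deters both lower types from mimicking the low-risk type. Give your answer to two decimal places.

Mid-risk type (on-path payoff 1502 − 103×3.0 = 1193) won't mimic when 1193 ≥ 1910 − 103·k*, i.e. k* ≥ 6.96.
High-risk type (on-path payoff 857) won't mimic when 857 ≥ 1910 − 169·k*, i.e. k* ≥ 6.23.
Both must hold, so k* = max(6.23, 6.96) = 6.96. The mid-risk type's constraint binds.

6.96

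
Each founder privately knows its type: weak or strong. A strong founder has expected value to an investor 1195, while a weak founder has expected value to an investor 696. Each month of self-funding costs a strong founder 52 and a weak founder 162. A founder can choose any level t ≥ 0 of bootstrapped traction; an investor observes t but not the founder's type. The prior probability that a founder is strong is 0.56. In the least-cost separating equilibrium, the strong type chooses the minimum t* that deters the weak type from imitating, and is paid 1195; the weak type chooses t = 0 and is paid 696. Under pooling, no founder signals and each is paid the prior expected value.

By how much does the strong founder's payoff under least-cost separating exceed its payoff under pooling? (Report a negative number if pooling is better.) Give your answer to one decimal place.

59.4

Least-cost separating signal: t* solves 696 = 1195 − 162·t*, so t* = (1195 − 696)/162 ≈ 3.0802.
Strong type's separating payoff: 1195 − 52 × t* = 1195 − 52 × (1195 − 696)/162 = 1195 − 25948/162 ≈ 1034.827.
Pooling payoff: 0.56 × 1195 + 0.44 × 696 = 975.44.
Difference: 1034.827 − 975.44 = 59.387, i.e. 59.4 to one decimal place.
The strong type prefers to separate.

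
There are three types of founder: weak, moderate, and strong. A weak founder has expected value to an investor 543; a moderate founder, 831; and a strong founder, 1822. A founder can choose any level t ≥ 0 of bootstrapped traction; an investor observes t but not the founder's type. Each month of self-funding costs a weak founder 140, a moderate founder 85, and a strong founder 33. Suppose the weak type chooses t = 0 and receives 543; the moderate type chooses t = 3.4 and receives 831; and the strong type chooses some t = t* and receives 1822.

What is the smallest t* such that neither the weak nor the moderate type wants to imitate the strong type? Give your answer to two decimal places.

15.06

Moderate type (on-path payoff 831 − 85×3.4 = 542) won't mimic when 542 ≥ 1822 − 85·t*, i.e. t* ≥ 15.06.
Weak type (on-path payoff 543) won't mimic when 543 ≥ 1822 − 140·t*, i.e. t* ≥ 9.14.
Both must hold, so t* = max(9.14, 15.06) = 15.06. The moderate type's constraint binds.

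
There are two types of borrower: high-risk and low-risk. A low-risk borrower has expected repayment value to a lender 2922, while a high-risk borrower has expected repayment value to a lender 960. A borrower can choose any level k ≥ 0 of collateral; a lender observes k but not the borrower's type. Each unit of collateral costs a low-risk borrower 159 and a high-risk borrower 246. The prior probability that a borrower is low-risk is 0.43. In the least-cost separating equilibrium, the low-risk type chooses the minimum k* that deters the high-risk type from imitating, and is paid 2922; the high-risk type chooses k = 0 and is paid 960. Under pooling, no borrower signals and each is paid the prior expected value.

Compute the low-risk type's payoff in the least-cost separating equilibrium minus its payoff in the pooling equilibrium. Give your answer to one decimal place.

-149.8

Least-cost separating signal: k* solves 960 = 2922 − 246·k*, so k* = (2922 − 960)/246 ≈ 7.9756.
Low-risk type's separating payoff: 2922 − 159 × k* = 2922 − 159 × (2922 − 960)/246 = 2922 − 311958/246 ≈ 1653.878.
Pooling payoff: 0.43 × 2922 + 0.57 × 960 = 1803.66.
Difference: 1653.878 − 1803.66 = -149.782, i.e. -149.8 to one decimal place.
The low-risk type would prefer the pooling outcome.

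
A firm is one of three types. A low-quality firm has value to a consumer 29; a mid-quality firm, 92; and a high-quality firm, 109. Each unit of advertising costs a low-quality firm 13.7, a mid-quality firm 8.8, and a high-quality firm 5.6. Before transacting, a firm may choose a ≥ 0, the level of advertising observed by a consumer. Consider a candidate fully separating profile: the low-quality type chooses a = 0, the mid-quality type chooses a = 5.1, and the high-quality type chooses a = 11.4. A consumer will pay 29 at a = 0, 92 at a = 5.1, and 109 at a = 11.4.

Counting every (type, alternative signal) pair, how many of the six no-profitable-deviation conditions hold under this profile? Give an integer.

5

High-quality (own payoff 109 − 5.6×11.4 = 45.16): to a=0 gives 29 → no gain ✓; to a=5.1 gives 92 − 5.6×5.1 = 63.44 → profitable ✗.
Mid-quality (own payoff 92 − 8.8×5.1 = 47.12): to a=0 gives 29 → no gain ✓; to a=11.4 gives 109 − 8.8×11.4 = 8.68 → no gain ✓.
Low-quality (own payoff 29): to a=5.1 gives 92 − 13.7×5.1 = 22.13 → no gain ✓; to a=11.4 gives 109 − 13.7×11.4 = -47.18 → no gain ✓.
5 of the 6 constraints hold; not an equilibrium.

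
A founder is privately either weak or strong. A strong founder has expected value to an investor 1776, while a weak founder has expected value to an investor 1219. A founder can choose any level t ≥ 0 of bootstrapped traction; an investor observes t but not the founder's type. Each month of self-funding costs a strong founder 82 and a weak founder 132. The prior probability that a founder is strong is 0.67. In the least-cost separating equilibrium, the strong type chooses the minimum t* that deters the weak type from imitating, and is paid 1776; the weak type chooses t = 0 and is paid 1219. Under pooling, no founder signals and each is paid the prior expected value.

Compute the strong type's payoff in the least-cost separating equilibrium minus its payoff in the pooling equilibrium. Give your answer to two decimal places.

-162.21

Least-cost separating signal: t* solves 1219 = 1776 − 132·t*, so t* = (1776 − 1219)/132 ≈ 4.2197.
Strong type's separating payoff: 1776 − 82 × t* = 1776 − 82 × (1776 − 1219)/132 = 1776 − 45674/132 ≈ 1429.9848.
Pooling payoff: 0.67 × 1776 + 0.33 × 1219 = 1592.19.
Difference: 1429.9848 − 1592.19 = -162.2052, i.e. -162.21 to two decimal places.
The strong type would prefer the pooling outcome.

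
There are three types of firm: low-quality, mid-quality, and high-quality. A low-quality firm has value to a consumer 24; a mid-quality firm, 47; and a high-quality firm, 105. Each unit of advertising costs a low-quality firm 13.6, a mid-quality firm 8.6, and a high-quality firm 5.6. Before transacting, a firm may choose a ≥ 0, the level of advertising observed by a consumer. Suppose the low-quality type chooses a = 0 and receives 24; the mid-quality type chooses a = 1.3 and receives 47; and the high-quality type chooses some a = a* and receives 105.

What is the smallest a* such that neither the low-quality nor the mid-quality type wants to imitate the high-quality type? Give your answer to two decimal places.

8.04

Mid-quality type (on-path payoff 47 − 8.6×1.3 = 35.82) won't mimic when 35.82 ≥ 105 − 8.6·a*, i.e. a* ≥ 8.04.
Low-quality type (on-path payoff 24) won't mimic when 24 ≥ 105 − 13.6·a*, i.e. a* ≥ 5.96.
Both must hold, so a* = max(5.96, 8.04) = 8.04. The mid-quality type's constraint binds.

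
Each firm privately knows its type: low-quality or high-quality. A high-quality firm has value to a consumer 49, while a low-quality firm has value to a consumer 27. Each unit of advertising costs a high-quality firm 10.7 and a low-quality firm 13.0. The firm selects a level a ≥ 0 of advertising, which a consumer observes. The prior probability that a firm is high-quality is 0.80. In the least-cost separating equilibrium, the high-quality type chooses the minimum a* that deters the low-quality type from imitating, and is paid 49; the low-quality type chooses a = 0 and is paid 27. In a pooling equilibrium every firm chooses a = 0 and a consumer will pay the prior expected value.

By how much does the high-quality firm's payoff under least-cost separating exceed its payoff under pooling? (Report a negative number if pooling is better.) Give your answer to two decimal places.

-13.71

Least-cost separating signal: a* solves 27 = 49 − 13.0·a*, so a* = (49 − 27)/13.0 ≈ 1.6923.
High-quality type's separating payoff: 49 − 10.7 × a* = 49 − 10.7 × (49 − 27)/13.0 = 49 − 235.4/13.0 ≈ 30.8923.
Pooling payoff: 0.80 × 49 + 0.20 × 27 = 44.6.
Difference: 30.8923 − 44.6 = -13.7077, i.e. -13.71 to two decimal places.
The high-quality type would prefer the pooling outcome.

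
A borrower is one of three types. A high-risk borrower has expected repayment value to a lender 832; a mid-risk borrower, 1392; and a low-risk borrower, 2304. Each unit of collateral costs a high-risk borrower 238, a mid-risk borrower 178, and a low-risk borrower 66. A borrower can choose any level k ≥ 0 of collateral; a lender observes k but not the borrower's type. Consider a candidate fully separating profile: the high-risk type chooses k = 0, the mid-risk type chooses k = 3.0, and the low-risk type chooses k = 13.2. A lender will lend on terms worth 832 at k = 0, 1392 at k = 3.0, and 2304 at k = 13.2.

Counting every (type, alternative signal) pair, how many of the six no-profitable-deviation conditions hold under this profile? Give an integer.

Low-risk (own payoff 2304 − 66×13.2 = 1432.8): to k=0 gives 832 → no gain ✓; to k=3.0 gives 1392 − 66×3.0 = 1194 → no gain ✓.
Mid-risk (own payoff 1392 − 178×3.0 = 858): to k=0 gives 832 → no gain ✓; to k=13.2 gives 2304 − 178×13.2 = -45.6 → no gain ✓.
High-risk (own payoff 832): to k=3.0 gives 1392 − 238×3.0 = 678 → no gain ✓; to k=13.2 gives 2304 − 238×13.2 = -837.6 → no gain ✓.
6 of the 6 constraints hold; this profile is a separating equilibrium.

6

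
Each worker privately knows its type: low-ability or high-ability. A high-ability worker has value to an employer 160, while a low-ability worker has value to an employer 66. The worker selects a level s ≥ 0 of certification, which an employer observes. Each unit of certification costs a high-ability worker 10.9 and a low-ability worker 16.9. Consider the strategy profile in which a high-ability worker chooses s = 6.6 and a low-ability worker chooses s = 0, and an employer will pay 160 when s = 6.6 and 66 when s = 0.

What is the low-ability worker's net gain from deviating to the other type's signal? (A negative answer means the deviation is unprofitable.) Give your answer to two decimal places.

-17.54

Playing s = 0 the low-ability worker receives 66.
Deviating to s = 6.6 brings payment 160 at cost 16.9 × 6.6 = 111.54, netting 48.46.
Gain from deviating: 48.46 − 66 = -17.54.
The gain is negative, so the low-ability type's incentive-compatibility constraint is satisfied.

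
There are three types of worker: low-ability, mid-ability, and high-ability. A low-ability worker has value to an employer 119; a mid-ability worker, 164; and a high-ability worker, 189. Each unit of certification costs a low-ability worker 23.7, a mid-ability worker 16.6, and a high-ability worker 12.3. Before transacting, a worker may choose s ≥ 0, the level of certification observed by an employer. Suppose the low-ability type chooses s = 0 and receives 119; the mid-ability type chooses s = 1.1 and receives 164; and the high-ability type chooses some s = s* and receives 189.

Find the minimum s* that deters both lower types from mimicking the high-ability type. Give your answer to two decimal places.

2.95

Low-ability type (on-path payoff 119) won't mimic when 119 ≥ 189 − 23.7·s*, i.e. s* ≥ 2.95.
Mid-ability type (on-path payoff 164 − 16.6×1.1 = 145.74) won't mimic when 145.74 ≥ 189 − 16.6·s*, i.e. s* ≥ 2.61.
Both must hold, so s* = max(2.95, 2.61) = 2.95. The low-ability type's constraint binds.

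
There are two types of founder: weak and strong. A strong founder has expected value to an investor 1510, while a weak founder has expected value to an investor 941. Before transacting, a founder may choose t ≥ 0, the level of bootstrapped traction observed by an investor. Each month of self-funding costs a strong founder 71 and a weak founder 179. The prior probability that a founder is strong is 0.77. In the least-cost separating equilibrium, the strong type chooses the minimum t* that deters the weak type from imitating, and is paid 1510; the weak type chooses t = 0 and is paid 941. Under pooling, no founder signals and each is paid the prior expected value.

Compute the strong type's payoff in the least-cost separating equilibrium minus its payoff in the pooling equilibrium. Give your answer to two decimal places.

Least-cost separating signal: t* solves 941 = 1510 − 179·t*, so t* = (1510 − 941)/179 ≈ 3.1788.
Strong type's separating payoff: 1510 − 71 × t* = 1510 − 71 × (1510 − 941)/179 = 1510 − 40399/179 ≈ 1284.3073.
Pooling payoff: 0.77 × 1510 + 0.23 × 941 = 1379.13.
Difference: 1284.3073 − 1379.13 = -94.8227, i.e. -94.82 to two decimal places.
The strong type would prefer the pooling outcome.

-94.82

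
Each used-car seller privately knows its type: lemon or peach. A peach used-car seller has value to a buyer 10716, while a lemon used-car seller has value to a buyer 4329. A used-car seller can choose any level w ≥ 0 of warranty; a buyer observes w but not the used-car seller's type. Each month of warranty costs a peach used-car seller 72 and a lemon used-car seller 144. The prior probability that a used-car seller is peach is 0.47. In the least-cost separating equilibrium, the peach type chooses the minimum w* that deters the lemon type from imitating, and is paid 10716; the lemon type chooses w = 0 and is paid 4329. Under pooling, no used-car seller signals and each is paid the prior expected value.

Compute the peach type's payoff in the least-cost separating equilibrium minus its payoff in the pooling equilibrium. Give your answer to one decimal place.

191.6

Least-cost separating signal: w* solves 4329 = 10716 − 144·w*, so w* = (10716 − 4329)/144 ≈ 44.3542.
Peach type's separating payoff: 10716 − 72 × w* = 10716 − 72 × (10716 − 4329)/144 = 10716 − 459864/144 = 7522.5.
Pooling payoff: 0.47 × 10716 + 0.53 × 4329 = 7330.89.
Difference: 7522.5 − 7330.89 = 191.61, i.e. 191.6 to one decimal place.
The peach type prefers to separate.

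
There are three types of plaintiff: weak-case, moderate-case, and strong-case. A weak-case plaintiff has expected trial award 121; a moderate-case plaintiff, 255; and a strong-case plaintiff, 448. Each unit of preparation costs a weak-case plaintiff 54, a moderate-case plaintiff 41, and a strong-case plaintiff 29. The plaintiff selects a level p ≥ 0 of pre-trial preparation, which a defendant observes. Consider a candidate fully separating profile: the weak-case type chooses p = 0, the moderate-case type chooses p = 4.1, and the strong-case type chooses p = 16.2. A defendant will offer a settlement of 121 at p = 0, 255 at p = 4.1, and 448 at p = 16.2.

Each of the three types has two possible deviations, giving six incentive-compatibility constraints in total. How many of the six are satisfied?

Strong-case (own payoff 448 − 29×16.2 = -21.8): to p=0 gives 121 → profitable ✗; to p=4.1 gives 255 − 29×4.1 = 136.1 → profitable ✗.
Moderate-case (own payoff 255 − 41×4.1 = 86.9): to p=0 gives 121 → profitable ✗; to p=16.2 gives 448 − 41×16.2 = -216.2 → no gain ✓.
Weak-case (own payoff 121): to p=4.1 gives 255 − 54×4.1 = 33.6 → no gain ✓; to p=16.2 gives 448 − 54×16.2 = -426.8 → no gain ✓.
3 of the 6 constraints hold; not an equilibrium.

3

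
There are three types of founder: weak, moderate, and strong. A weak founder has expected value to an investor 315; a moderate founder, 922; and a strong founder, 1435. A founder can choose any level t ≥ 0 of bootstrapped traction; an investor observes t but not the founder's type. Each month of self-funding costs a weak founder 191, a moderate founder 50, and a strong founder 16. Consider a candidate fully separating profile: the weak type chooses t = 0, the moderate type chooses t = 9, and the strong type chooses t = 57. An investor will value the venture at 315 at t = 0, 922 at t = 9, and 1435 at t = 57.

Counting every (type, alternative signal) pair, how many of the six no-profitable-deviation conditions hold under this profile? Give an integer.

Moderate (own payoff 922 − 50×9 = 472): to t=0 gives 315 → no gain ✓; to t=57 gives 1435 − 50×57 = -1415 → no gain ✓.
Strong (own payoff 1435 − 16×57 = 523): to t=0 gives 315 → no gain ✓; to t=9 gives 922 − 16×9 = 778 → profitable ✗.
Weak (own payoff 315): to t=9 gives 922 − 191×9 = -797 → no gain ✓; to t=57 gives 1435 − 191×57 = -9452 → no gain ✓.
5 of the 6 constraints hold; not an equilibrium.

5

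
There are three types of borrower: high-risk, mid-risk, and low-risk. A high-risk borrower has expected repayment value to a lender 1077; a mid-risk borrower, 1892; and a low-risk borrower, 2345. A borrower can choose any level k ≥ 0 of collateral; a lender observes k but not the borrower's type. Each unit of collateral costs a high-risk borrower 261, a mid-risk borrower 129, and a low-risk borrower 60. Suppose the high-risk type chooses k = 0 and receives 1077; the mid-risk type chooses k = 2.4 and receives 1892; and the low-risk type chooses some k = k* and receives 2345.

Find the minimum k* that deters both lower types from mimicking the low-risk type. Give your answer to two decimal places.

5.91

High-risk type (on-path payoff 1077) won't mimic when 1077 ≥ 2345 − 261·k*, i.e. k* ≥ 4.86.
Mid-risk type (on-path payoff 1892 − 129×2.4 = 1582.4) won't mimic when 1582.4 ≥ 2345 − 129·k*, i.e. k* ≥ 5.91.
Both must hold, so k* = max(4.86, 5.91) = 5.91. The mid-risk type's constraint binds.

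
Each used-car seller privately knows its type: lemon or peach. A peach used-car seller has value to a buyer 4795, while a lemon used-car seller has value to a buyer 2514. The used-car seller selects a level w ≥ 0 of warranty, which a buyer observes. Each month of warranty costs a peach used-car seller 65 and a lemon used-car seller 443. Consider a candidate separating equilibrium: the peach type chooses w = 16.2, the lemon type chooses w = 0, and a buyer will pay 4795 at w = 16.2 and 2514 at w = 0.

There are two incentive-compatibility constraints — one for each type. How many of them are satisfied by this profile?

Peach type: signal → 4795 − 65 × 16.2 = 3742; deviate to 0 → 2514. IC holds (3742 ≥ 2514).
Lemon type: stay at 0 → 2514; mimic → 4795 − 443 × 16.2 = -2381.6. IC holds (2514 ≥ -2381.6).
2 of 2 constraints hold, so this is a separating equilibrium.

2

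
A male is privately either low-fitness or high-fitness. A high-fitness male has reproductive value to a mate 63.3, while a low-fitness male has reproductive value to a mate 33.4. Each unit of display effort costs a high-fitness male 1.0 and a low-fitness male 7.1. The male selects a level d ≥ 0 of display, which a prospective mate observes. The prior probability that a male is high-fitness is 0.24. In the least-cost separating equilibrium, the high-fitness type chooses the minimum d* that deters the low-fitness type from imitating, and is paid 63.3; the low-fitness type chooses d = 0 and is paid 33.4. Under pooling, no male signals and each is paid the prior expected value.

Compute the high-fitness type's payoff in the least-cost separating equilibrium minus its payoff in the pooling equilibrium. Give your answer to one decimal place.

Least-cost separating signal: d* solves 33.4 = 63.3 − 7.1·d*, so d* = (63.3 − 33.4)/7.1 ≈ 4.2113.
High-fitness type's separating payoff: 63.3 − 1.0 × d* = 63.3 − 1.0 × (63.3 − 33.4)/7.1 = 63.3 − 29.9/7.1 ≈ 59.089.
Pooling payoff: 0.24 × 63.3 + 0.76 × 33.4 = 40.576.
Difference: 59.089 − 40.576 = 18.513, i.e. 18.5 to one decimal place.
The high-fitness type prefers to separate.

18.5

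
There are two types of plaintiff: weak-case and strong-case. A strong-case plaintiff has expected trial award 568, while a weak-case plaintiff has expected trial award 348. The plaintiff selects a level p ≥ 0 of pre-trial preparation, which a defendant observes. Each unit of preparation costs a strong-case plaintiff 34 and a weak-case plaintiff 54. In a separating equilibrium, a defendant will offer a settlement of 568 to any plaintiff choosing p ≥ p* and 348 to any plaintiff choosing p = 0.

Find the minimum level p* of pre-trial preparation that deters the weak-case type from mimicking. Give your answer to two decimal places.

A weak-case plaintiff choosing p = 0 receives 348.
Imitating at p* instead would pay 568 at cost 54·p*, netting 568 − 54·p*.
Indifference: 348 = 568 − 54·p*, so p* = (568 − 348) / 54 ≈ 4.07.
At p* the weak-case type's incentive constraint just binds; the strong-case type strictly prefers p* since its per-unit cost is lower.

4.07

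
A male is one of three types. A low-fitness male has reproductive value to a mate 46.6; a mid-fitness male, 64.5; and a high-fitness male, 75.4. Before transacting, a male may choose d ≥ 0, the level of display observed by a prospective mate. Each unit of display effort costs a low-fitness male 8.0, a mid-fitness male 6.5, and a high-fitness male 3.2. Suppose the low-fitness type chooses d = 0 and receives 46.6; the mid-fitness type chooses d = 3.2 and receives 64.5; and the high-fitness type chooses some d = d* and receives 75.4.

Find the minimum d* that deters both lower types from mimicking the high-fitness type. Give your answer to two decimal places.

Low-fitness type (on-path payoff 46.6) won't mimic when 46.6 ≥ 75.4 − 8.0·d*, i.e. d* ≥ 3.60.
Mid-fitness type (on-path payoff 64.5 − 6.5×3.2 = 43.7) won't mimic when 43.7 ≥ 75.4 − 6.5·d*, i.e. d* ≥ 4.88.
Both must hold, so d* = max(3.60, 4.88) = 4.88. The mid-fitness type's constraint binds.

4.88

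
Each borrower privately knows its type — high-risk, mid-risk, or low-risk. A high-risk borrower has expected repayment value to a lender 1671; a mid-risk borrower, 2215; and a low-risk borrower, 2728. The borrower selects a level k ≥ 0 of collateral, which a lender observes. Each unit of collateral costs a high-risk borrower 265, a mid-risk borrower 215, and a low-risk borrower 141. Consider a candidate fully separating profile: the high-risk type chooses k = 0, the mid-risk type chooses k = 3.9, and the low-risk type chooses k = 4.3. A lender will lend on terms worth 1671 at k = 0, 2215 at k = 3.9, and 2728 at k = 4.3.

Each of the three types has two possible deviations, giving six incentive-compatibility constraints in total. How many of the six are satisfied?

4

Mid-risk (own payoff 2215 − 215×3.9 = 1376.5): to k=0 gives 1671 → profitable ✗; to k=4.3 gives 2728 − 215×4.3 = 1803.5 → profitable ✗.
Low-risk (own payoff 2728 − 141×4.3 = 2121.7): to k=0 gives 1671 → no gain ✓; to k=3.9 gives 2215 − 141×3.9 = 1665.1 → no gain ✓.
High-risk (own payoff 1671): to k=3.9 gives 2215 − 265×3.9 = 1181.5 → no gain ✓; to k=4.3 gives 2728 − 265×4.3 = 1588.5 → no gain ✓.
4 of the 6 constraints hold; not an equilibrium.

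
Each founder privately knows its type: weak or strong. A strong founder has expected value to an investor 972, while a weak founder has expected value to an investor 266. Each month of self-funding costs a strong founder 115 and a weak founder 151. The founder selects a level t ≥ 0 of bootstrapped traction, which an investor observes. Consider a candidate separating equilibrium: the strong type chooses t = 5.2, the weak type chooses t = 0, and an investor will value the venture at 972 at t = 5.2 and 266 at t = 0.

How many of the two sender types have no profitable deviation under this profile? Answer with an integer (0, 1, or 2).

2

Weak type: stay at 0 → 266; mimic → 972 − 151 × 5.2 = 186.8. IC holds (266 ≥ 186.8).
Strong type: signal → 972 − 115 × 5.2 = 374; deviate to 0 → 266. IC holds (374 ≥ 266).
2 of 2 constraints hold, so this is a separating equilibrium.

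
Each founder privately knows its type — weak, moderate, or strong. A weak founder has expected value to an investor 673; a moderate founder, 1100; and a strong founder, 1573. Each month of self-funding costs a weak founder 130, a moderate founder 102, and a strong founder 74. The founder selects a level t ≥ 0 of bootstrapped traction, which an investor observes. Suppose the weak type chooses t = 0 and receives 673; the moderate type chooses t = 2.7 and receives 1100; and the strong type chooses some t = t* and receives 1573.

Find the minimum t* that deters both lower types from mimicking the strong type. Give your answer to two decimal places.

7.34

Moderate type (on-path payoff 1100 − 102×2.7 = 824.6) won't mimic when 824.6 ≥ 1573 − 102·t*, i.e. t* ≥ 7.34.
Weak type (on-path payoff 673) won't mimic when 673 ≥ 1573 − 130·t*, i.e. t* ≥ 6.92.
Both must hold, so t* = max(6.92, 7.34) = 7.34. The moderate type's constraint binds.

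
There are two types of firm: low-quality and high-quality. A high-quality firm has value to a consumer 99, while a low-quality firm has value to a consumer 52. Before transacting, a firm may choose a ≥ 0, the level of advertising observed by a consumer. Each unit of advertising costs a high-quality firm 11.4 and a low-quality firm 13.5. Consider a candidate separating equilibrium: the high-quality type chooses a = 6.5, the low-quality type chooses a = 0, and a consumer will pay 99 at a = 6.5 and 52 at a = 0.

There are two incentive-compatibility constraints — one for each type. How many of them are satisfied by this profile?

1

Low-quality type: stay at 0 → 52; mimic → 99 − 13.5 × 6.5 = 11.25. IC holds (52 ≥ 11.25).
High-quality type: signal → 99 − 11.4 × 6.5 = 24.9; deviate to 0 → 52. IC fails (24.9 < 52).
1 of 2 constraints hold, so this profile is not an equilibrium.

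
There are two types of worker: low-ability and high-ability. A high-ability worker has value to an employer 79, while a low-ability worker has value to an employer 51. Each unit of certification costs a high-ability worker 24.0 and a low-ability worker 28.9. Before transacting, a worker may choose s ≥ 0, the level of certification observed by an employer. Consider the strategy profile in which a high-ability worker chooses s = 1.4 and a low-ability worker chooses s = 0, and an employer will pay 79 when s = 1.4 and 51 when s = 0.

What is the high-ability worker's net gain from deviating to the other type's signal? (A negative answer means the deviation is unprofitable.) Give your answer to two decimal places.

Playing s = 1.4 the high-ability worker receives 79 − 24.0 × 1.4 = 45.4.
Deviating to s = 0 yields 51 instead.
Gain from deviating: 51 − 45.4 = 5.60.
The gain is positive, so the high-ability type's incentive-compatibility constraint is violated — this profile is not a separating equilibrium.

5.60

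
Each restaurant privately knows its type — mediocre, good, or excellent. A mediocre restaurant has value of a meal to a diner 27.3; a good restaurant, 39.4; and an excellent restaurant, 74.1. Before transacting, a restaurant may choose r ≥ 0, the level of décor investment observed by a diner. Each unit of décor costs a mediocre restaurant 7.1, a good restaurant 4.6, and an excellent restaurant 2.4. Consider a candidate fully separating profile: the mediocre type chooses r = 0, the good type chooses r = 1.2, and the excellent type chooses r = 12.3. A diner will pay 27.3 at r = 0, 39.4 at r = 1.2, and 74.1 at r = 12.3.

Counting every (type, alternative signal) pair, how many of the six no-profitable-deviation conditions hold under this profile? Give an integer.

5

Good (own payoff 39.4 − 4.6×1.2 = 33.88): to r=0 gives 27.3 → no gain ✓; to r=12.3 gives 74.1 − 4.6×12.3 = 17.52 → no gain ✓.
Mediocre (own payoff 27.3): to r=1.2 gives 39.4 − 7.1×1.2 = 30.88 → profitable ✗; to r=12.3 gives 74.1 − 7.1×12.3 = -13.23 → no gain ✓.
Excellent (own payoff 74.1 − 2.4×12.3 = 44.58): to r=0 gives 27.3 → no gain ✓; to r=1.2 gives 39.4 − 2.4×1.2 = 36.52 → no gain ✓.
5 of the 6 constraints hold; not an equilibrium.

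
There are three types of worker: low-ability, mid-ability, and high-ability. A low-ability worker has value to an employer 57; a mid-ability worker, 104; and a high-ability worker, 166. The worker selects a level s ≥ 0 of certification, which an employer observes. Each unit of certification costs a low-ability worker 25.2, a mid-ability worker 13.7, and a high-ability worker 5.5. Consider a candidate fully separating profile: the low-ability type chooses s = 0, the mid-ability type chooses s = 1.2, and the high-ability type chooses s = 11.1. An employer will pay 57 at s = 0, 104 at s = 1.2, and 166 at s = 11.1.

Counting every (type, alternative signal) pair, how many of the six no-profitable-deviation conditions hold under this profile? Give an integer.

5

Low-ability (own payoff 57): to s=1.2 gives 104 − 25.2×1.2 = 73.76 → profitable ✗; to s=11.1 gives 166 − 25.2×11.1 = -113.72 → no gain ✓.
High-ability (own payoff 166 − 5.5×11.1 = 104.95): to s=0 gives 57 → no gain ✓; to s=1.2 gives 104 − 5.5×1.2 = 97.4 → no gain ✓.
Mid-ability (own payoff 104 − 13.7×1.2 = 87.56): to s=0 gives 57 → no gain ✓; to s=11.1 gives 166 − 13.7×11.1 = 13.93 → no gain ✓.
5 of the 6 constraints hold; not an equilibrium.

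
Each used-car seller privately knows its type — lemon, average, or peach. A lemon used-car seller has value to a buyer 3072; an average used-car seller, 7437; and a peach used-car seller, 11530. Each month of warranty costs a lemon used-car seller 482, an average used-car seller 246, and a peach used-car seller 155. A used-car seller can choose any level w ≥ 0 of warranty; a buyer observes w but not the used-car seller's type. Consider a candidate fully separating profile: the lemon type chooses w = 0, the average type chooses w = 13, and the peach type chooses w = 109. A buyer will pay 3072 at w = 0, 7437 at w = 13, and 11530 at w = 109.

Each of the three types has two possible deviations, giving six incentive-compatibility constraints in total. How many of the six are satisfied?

4

Lemon (own payoff 3072): to w=13 gives 7437 − 482×13 = 1171 → no gain ✓; to w=109 gives 11530 − 482×109 = -41008 → no gain ✓.
Peach (own payoff 11530 − 155×109 = -5365): to w=0 gives 3072 → profitable ✗; to w=13 gives 7437 − 155×13 = 5422 → profitable ✗.
Average (own payoff 7437 − 246×13 = 4239): to w=0 gives 3072 → no gain ✓; to w=109 gives 11530 − 246×109 = -15284 → no gain ✓.
4 of the 6 constraints hold; not an equilibrium.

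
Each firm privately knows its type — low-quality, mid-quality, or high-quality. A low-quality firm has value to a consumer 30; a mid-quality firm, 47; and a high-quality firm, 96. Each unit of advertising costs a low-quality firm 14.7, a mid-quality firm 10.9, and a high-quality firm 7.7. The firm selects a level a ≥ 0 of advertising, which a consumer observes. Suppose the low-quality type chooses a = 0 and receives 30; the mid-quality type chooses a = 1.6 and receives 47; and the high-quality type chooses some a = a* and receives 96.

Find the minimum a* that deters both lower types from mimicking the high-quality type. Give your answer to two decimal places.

Low-quality type (on-path payoff 30) won't mimic when 30 ≥ 96 − 14.7·a*, i.e. a* ≥ 4.49.
Mid-quality type (on-path payoff 47 − 10.9×1.6 = 29.56) won't mimic when 29.56 ≥ 96 − 10.9·a*, i.e. a* ≥ 6.10.
Both must hold, so a* = max(4.49, 6.10) = 6.10. The mid-quality type's constraint binds.

6.10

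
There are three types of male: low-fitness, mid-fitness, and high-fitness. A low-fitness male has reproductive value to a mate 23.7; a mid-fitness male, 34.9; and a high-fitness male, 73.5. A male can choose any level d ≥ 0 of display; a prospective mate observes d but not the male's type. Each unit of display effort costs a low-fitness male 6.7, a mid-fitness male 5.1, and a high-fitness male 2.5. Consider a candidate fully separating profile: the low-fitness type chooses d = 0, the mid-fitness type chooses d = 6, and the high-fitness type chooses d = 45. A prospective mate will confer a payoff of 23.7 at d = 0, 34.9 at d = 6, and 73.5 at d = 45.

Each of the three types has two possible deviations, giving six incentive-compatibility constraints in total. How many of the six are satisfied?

3

Mid-fitness (own payoff 34.9 − 5.1×6 = 4.3): to d=0 gives 23.7 → profitable ✗; to d=45 gives 73.5 − 5.1×45 = -156 → no gain ✓.
Low-fitness (own payoff 23.7): to d=6 gives 34.9 − 6.7×6 = -5.3 → no gain ✓; to d=45 gives 73.5 − 6.7×45 = -228 → no gain ✓.
High-fitness (own payoff 73.5 − 2.5×45 = -39): to d=0 gives 23.7 → profitable ✗; to d=6 gives 34.9 − 2.5×6 = 19.9 → profitable ✗.
3 of the 6 constraints hold; not an equilibrium.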